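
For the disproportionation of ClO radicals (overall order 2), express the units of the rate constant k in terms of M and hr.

M⁻¹·hr⁻¹

Step 1: For overall order n, rate = k × (concentration)^n.
Step 2: Rate has units M·hr⁻¹; concentration term has units M^2.
Step 3: k = rate / (concentration)^n, so units of k = M^(1-2)·hr⁻¹ = M⁻¹·hr⁻¹.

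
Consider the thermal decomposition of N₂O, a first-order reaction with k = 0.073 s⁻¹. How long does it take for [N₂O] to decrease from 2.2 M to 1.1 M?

9.495 s

Step 1: For first-order: t = ln([N₂O]₀/[N₂O])/k
Step 2: t = ln(2.2/1.1)/0.073
Step 3: t = ln(2)/0.073
Step 4: t = 0.6931/0.073 = 9.495 s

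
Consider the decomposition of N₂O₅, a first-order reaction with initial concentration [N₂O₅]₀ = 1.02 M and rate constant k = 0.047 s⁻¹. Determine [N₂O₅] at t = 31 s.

0.2376 M

Step 1: For a first-order reaction: [N₂O₅] = [N₂O₅]₀ × e^(-kt)
Step 2: [N₂O₅] = 1.02 × e^(-0.047 × 31)
Step 3: [N₂O₅] = 1.02 × e^(-1.457)
Step 4: [N₂O₅] = 1.02 × 0.232934 = 0.2376 M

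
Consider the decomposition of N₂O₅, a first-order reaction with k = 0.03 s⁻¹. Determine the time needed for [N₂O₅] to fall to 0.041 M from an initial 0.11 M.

32.9 s

Step 1: For first-order: t = ln([N₂O₅]₀/[N₂O₅])/k
Step 2: t = ln(0.11/0.041)/0.03
Step 3: t = ln(2.683)/0.03
Step 4: t = 0.9869/0.03 = 32.9 s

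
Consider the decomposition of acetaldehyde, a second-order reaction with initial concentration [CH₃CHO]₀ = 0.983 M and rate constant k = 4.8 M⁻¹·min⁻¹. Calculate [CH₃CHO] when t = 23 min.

0.008975 M

Step 1: For a second-order reaction: 1/[CH₃CHO] = 1/[CH₃CHO]₀ + kt
Step 2: 1/[CH₃CHO] = 1/0.983 + 4.8 × 23
Step 3: 1/[CH₃CHO] = 1.017 + 110.4 = 111.4
Step 4: [CH₃CHO] = 1/111.4 = 0.008975 M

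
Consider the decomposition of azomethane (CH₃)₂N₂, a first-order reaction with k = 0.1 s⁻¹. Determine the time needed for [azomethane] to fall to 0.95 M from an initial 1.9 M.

6.931 s

Step 1: For first-order: t = ln([azomethane]₀/[azomethane])/k
Step 2: t = ln(1.9/0.95)/0.1
Step 3: t = ln(2)/0.1
Step 4: t = 0.6931/0.1 = 6.931 s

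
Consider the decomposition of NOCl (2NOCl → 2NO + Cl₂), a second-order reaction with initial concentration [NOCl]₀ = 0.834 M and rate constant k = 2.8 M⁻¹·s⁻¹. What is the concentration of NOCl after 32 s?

0.01101 M

Step 1: For a second-order reaction: 1/[NOCl] = 1/[NOCl]₀ + kt
Step 2: 1/[NOCl] = 1/0.834 + 2.8 × 32
Step 3: 1/[NOCl] = 1.199 + 89.6 = 90.8
Step 4: [NOCl] = 1/90.8 = 0.01101 M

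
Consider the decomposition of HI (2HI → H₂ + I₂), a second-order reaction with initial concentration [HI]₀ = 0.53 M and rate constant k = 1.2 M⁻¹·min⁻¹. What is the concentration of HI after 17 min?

0.04487 M

Step 1: For a second-order reaction: 1/[HI] = 1/[HI]₀ + kt
Step 2: 1/[HI] = 1/0.53 + 1.2 × 17
Step 3: 1/[HI] = 1.887 + 20.4 = 22.29
Step 4: [HI] = 1/22.29 = 0.04487 M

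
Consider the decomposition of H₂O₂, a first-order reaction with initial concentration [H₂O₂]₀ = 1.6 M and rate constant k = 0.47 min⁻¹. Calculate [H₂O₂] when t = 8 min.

0.03725 M

Step 1: For a first-order reaction: [H₂O₂] = [H₂O₂]₀ × e^(-kt)
Step 2: [H₂O₂] = 1.6 × e^(-0.47 × 8)
Step 3: [H₂O₂] = 1.6 × e^(-3.76)
Step 4: [H₂O₂] = 1.6 × 0.0232837 = 0.03725 M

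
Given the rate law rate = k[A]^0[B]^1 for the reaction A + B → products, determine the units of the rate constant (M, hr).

hr⁻¹

Step 1: Overall order = 0 + 1 = 1.
Step 2: rate has units M·hr⁻¹; [A]^0[B]^1 has units M^1.
Step 3: k = rate/([A]^0[B]^1), so units of k = M^(1-1)·hr⁻¹ = hr⁻¹.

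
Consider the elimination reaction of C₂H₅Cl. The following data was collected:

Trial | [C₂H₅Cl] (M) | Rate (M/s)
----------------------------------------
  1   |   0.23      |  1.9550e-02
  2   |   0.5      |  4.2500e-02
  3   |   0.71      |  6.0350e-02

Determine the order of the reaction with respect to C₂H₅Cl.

first order (1)

Step 1: Compare trials to find order n where rate₂/rate₁ = ([C₂H₅Cl]₂/[C₂H₅Cl]₁)^n
Step 2: rate₂/rate₁ = 4.2500e-02/1.9550e-02 = 2.174
Step 3: [C₂H₅Cl]₂/[C₂H₅Cl]₁ = 0.5/0.23 = 2.174
Step 4: n = ln(2.174)/ln(2.174) = 1.00 ≈ 1
Step 5: The reaction is first order in C₂H₅Cl.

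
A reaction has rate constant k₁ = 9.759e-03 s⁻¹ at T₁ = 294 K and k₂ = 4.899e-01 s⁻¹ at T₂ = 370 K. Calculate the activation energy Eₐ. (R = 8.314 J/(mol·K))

46.6 kJ/mol

Step 1: Use the two-temperature Arrhenius form: ln(k₂/k₁) = -Eₐ/R × (1/T₂ - 1/T₁)
Step 2: ln(k₂/k₁) = ln(4.899e-01/9.759e-03) = ln(50.1998) = 3.91601
Step 3: 1/T₂ - 1/T₁ = 1/370 - 1/294 = -6.986578e-04 K⁻¹
Step 4: Eₐ = -R × ln(k₂/k₁) / (1/T₂ - 1/T₁) = -8.314 × 3.91601 / -6.986578e-04
Step 5: Eₐ = 4.6600e+04 J/mol = 46.6 kJ/mol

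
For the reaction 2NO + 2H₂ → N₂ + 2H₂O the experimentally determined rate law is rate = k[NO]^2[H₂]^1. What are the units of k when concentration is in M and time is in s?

M⁻²·s⁻¹

Step 1: Overall order = 2 + 1 = 3.
Step 2: rate has units M·s⁻¹; [NO]^2[H₂]^1 has units M^3.
Step 3: k = rate/([NO]^2[H₂]^1), so units of k = M^(1-3)·s⁻¹ = M⁻²·s⁻¹.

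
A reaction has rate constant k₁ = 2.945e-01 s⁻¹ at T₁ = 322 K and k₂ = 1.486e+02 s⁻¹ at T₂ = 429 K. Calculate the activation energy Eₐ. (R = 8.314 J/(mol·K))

66.8 kJ/mol

Step 1: Use the two-temperature Arrhenius form: ln(k₂/k₁) = -Eₐ/R × (1/T₂ - 1/T₁)
Step 2: ln(k₂/k₁) = ln(1.486e+02/2.945e-01) = ln(504.584) = 6.22373
Step 3: 1/T₂ - 1/T₁ = 1/429 - 1/322 = -7.745877e-04 K⁻¹
Step 4: Eₐ = -R × ln(k₂/k₁) / (1/T₂ - 1/T₁) = -8.314 × 6.22373 / -7.745877e-04
Step 5: Eₐ = 6.6802e+04 J/mol = 66.8 kJ/mol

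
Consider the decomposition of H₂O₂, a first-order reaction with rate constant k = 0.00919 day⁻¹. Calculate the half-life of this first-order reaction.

75.42 day

Step 1: For a first-order reaction, t₁/₂ = ln(2)/k
Step 2: t₁/₂ = ln(2)/0.00919
Step 3: t₁/₂ = 0.6931/0.00919 = 75.42 day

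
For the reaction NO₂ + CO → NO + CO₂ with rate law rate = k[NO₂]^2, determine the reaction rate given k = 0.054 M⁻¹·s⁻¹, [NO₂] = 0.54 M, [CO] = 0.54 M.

0.01575 M/s

Step 1: The rate law is rate = k[NO₂]^2
Step 2: Note that the rate does not depend on [CO] (zero order in CO).
Step 3: rate = 0.054 × (0.54)^2 = 0.0157464 M/s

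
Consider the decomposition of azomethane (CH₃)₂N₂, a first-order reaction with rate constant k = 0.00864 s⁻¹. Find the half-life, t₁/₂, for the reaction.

80.23 s

Step 1: For a first-order reaction, t₁/₂ = ln(2)/k
Step 2: t₁/₂ = ln(2)/0.00864
Step 3: t₁/₂ = 0.6931/0.00864 = 80.23 s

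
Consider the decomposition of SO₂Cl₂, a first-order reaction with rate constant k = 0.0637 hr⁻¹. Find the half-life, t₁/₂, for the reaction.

10.88 hr

Step 1: For a first-order reaction, t₁/₂ = ln(2)/k
Step 2: t₁/₂ = ln(2)/0.0637
Step 3: t₁/₂ = 0.6931/0.0637 = 10.88 hr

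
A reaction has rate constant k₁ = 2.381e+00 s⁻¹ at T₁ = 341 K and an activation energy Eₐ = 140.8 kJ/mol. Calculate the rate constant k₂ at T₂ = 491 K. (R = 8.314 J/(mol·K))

9.246e+06 s⁻¹

Step 1: Use the two-temperature Arrhenius form: ln(k₂/k₁) = -Eₐ/R × (1/T₂ - 1/T₁)
Step 2: Convert Eₐ to J/mol: 140.8 kJ/mol = 140800 J/mol
Step 3: 1/T₂ - 1/T₁ = 1/491 - 1/341 = -8.958914e-04 K⁻¹
Step 4: ln(k₂/k₁) = -140800/8.314 × -8.958914e-04 = 15.17218
Step 5: k₂ = k₁ × exp(15.17218) = 2.381e+00 × 3.88324e+06 = 9.246e+06 s⁻¹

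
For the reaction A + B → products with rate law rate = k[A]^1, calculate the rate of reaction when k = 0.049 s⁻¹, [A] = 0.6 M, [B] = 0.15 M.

0.0294 M/s

Step 1: The rate law is rate = k[A]^1
Step 2: Note that the rate does not depend on [B] (zero order in B).
Step 3: rate = 0.049 × (0.6)^1 = 0.0294 M/s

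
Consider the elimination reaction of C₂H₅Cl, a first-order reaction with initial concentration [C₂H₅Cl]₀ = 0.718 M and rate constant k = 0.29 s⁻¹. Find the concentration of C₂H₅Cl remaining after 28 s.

0.0002136 M

Step 1: For a first-order reaction: [C₂H₅Cl] = [C₂H₅Cl]₀ × e^(-kt)
Step 2: [C₂H₅Cl] = 0.718 × e^(-0.29 × 28)
Step 3: [C₂H₅Cl] = 0.718 × e^(-8.12)
Step 4: [C₂H₅Cl] = 0.718 × 0.000297529 = 0.0002136 M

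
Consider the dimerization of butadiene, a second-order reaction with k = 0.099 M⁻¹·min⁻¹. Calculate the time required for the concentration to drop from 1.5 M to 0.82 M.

5.584 min

Step 1: For second-order: t = (1/[C₄H₆] - 1/[C₄H₆]₀)/k
Step 2: t = (1/0.82 - 1/1.5)/0.099
Step 3: t = (1.22 - 0.6667)/0.099
Step 4: t = 0.5528/0.099 = 5.584 min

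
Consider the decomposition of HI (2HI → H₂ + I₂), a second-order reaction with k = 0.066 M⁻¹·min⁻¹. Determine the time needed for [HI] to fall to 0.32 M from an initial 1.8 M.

38.93 min

Step 1: For second-order: t = (1/[HI] - 1/[HI]₀)/k
Step 2: t = (1/0.32 - 1/1.8)/0.066
Step 3: t = (3.125 - 0.5556)/0.066
Step 4: t = 2.569/0.066 = 38.93 min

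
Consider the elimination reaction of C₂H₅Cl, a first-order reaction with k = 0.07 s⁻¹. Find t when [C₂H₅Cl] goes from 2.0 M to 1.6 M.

3.188 s

Step 1: For first-order: t = ln([C₂H₅Cl]₀/[C₂H₅Cl])/k
Step 2: t = ln(2.0/1.6)/0.07
Step 3: t = ln(1.25)/0.07
Step 4: t = 0.2231/0.07 = 3.188 s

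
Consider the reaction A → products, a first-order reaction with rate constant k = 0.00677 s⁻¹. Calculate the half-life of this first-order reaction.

102.4 s

Step 1: For a first-order reaction, t₁/₂ = ln(2)/k
Step 2: t₁/₂ = ln(2)/0.00677
Step 3: t₁/₂ = 0.6931/0.00677 = 102.4 s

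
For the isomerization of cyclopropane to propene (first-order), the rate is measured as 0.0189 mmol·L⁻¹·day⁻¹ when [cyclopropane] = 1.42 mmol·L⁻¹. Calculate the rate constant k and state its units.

0.01331 day⁻¹

Step 1: rate = k[cyclopropane]^1, so k = rate / [cyclopropane]^1.
Step 2: k = 0.0189 / (1.42)^1 = 0.0189 / 1.42.
Step 3: k = 0.01331 day⁻¹.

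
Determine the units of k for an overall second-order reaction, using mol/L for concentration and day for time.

(mol/L)⁻¹·day⁻¹

Step 1: For overall order n, rate = k × (concentration)^n.
Step 2: Rate has units mol/L·day⁻¹; concentration term has units (mol/L)^2.
Step 3: k = rate / (concentration)^n, so units of k = (mol/L)^(1-2)·day⁻¹ = (mol/L)⁻¹·day⁻¹.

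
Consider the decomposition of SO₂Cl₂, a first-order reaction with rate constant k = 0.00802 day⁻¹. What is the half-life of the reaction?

86.43 day

Step 1: For a first-order reaction, t₁/₂ = ln(2)/k
Step 2: t₁/₂ = ln(2)/0.00802
Step 3: t₁/₂ = 0.6931/0.00802 = 86.43 day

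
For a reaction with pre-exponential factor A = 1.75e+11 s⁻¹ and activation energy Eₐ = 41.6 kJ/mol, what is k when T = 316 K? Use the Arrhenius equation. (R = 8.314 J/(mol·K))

2.32e+04 s⁻¹

Step 1: Use the Arrhenius equation: k = A × exp(-Eₐ/RT)
Step 2: Convert Eₐ to J/mol: 41.6 kJ/mol = 41600 J/mol
Step 3: Calculate the exponent: -Eₐ/(RT) = -41600/(8.314 × 316) = -15.83420
Step 4: k = 1.75e+11 × exp(-15.83420)
Step 5: k = 1.75e+11 × 1.32829e-07 = 2.3245e+04 s⁻¹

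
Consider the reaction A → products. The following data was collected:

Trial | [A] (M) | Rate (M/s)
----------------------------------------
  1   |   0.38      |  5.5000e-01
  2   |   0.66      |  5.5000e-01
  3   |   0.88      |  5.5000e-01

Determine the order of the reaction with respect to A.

zeroth order (0)

Step 1: Compare trials - when concentration changes, rate stays constant.
Step 2: rate₂/rate₁ = 5.5000e-01/5.5000e-01 = 1
Step 3: [A]₂/[A]₁ = 0.66/0.38 = 1.737
Step 4: Since rate ratio ≈ (conc ratio)^0, the reaction is zeroth order.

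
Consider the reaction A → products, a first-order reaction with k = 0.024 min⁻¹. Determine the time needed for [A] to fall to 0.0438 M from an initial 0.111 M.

38.75 min

Step 1: For first-order: t = ln([A]₀/[A])/k
Step 2: t = ln(0.111/0.0438)/0.024
Step 3: t = ln(2.534)/0.024
Step 4: t = 0.9299/0.024 = 38.75 min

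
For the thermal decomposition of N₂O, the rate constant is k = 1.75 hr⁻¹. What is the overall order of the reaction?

first order (1)

Step 1: The units of k for an nth-order reaction are (concentration)^(1-n)·(time)⁻¹.
Step 2: Here k has units hr⁻¹, so the concentration exponent is 0.
Step 3: 1 - n = 0 ⇒ n = 1. The reaction is first order.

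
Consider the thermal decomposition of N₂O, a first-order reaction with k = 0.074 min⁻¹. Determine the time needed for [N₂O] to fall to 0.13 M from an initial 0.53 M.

18.99 min

Step 1: For first-order: t = ln([N₂O]₀/[N₂O])/k
Step 2: t = ln(0.53/0.13)/0.074
Step 3: t = ln(4.077)/0.074
Step 4: t = 1.405/0.074 = 18.99 min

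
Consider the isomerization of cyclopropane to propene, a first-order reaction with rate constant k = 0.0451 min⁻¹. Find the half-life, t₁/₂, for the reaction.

15.37 min

Step 1: For a first-order reaction, t₁/₂ = ln(2)/k
Step 2: t₁/₂ = ln(2)/0.0451
Step 3: t₁/₂ = 0.6931/0.0451 = 15.37 min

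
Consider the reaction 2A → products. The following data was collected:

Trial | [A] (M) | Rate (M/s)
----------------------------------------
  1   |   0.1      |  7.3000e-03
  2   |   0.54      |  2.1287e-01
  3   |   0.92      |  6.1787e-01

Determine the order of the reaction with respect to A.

second order (2)

Step 1: Compare trials to find order n where rate₂/rate₁ = ([A]₂/[A]₁)^n
Step 2: rate₂/rate₁ = 2.1287e-01/7.3000e-03 = 29.16
Step 3: [A]₂/[A]₁ = 0.54/0.1 = 5.4
Step 4: n = ln(29.16)/ln(5.4) = 2.00 ≈ 2
Step 5: The reaction is second order in A.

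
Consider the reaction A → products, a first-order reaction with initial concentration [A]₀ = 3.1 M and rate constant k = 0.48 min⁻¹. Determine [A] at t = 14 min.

0.00374 M

Step 1: For a first-order reaction: [A] = [A]₀ × e^(-kt)
Step 2: [A] = 3.1 × e^(-0.48 × 14)
Step 3: [A] = 3.1 × e^(-6.72)
Step 4: [A] = 3.1 × 0.00120654 = 0.00374 M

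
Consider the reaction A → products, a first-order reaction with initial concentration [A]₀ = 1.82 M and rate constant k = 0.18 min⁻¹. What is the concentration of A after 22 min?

0.03469 M

Step 1: For a first-order reaction: [A] = [A]₀ × e^(-kt)
Step 2: [A] = 1.82 × e^(-0.18 × 22)
Step 3: [A] = 1.82 × e^(-3.96)
Step 4: [A] = 1.82 × 0.0190631 = 0.03469 M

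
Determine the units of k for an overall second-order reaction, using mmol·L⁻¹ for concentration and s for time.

(mmol·L⁻¹)⁻¹·s⁻¹

Step 1: For overall order n, rate = k × (concentration)^n.
Step 2: Rate has units mmol·L⁻¹·s⁻¹; concentration term has units (mmol·L⁻¹)^2.
Step 3: k = rate / (concentration)^n, so units of k = (mmol·L⁻¹)^(1-2)·s⁻¹ = (mmol·L⁻¹)⁻¹·s⁻¹.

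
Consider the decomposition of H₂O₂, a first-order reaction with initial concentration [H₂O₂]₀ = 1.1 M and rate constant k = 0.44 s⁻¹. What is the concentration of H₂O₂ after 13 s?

0.003608 M

Step 1: For a first-order reaction: [H₂O₂] = [H₂O₂]₀ × e^(-kt)
Step 2: [H₂O₂] = 1.1 × e^(-0.44 × 13)
Step 3: [H₂O₂] = 1.1 × e^(-5.72)
Step 4: [H₂O₂] = 1.1 × 0.00327971 = 0.003608 M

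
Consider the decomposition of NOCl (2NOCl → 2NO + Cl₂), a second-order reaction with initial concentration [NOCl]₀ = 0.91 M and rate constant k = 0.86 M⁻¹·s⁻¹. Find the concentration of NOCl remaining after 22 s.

0.04995 M

Step 1: For a second-order reaction: 1/[NOCl] = 1/[NOCl]₀ + kt
Step 2: 1/[NOCl] = 1/0.91 + 0.86 × 22
Step 3: 1/[NOCl] = 1.099 + 18.92 = 20.02
Step 4: [NOCl] = 1/20.02 = 0.04995 M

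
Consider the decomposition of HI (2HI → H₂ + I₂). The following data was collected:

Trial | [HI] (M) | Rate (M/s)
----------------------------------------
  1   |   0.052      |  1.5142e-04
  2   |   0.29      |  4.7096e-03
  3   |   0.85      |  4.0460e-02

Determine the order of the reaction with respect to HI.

second order (2)

Step 1: Compare trials to find order n where rate₂/rate₁ = ([HI]₂/[HI]₁)^n
Step 2: rate₂/rate₁ = 4.7096e-03/1.5142e-04 = 31.1
Step 3: [HI]₂/[HI]₁ = 0.29/0.052 = 5.577
Step 4: n = ln(31.1)/ln(5.577) = 2.00 ≈ 2
Step 5: The reaction is second order in HI.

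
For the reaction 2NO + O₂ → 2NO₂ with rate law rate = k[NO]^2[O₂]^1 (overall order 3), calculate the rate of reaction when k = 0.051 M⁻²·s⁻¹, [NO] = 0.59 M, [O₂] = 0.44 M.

0.007811 M/s

Step 1: The rate law is rate = k[NO]^2[O₂]^1, overall order = 2+1 = 3
Step 2: Substitute values: rate = 0.051 × (0.59)^2 × (0.44)^1
Step 3: rate = 0.051 × 0.3481 × 0.44 = 0.00781136 M/s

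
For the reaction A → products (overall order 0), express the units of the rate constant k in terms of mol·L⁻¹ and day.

mol·L⁻¹·day⁻¹

Step 1: For overall order n, rate = k × (concentration)^n.
Step 2: Rate has units mol·L⁻¹·day⁻¹; concentration term has units (mol·L⁻¹)^0.
Step 3: k = rate / (concentration)^n, so units of k = (mol·L⁻¹)^(1-0)·day⁻¹ = mol·L⁻¹·day⁻¹.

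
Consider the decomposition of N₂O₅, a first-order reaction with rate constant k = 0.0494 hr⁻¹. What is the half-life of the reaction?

14.03 hr

Step 1: For a first-order reaction, t₁/₂ = ln(2)/k
Step 2: t₁/₂ = ln(2)/0.0494
Step 3: t₁/₂ = 0.6931/0.0494 = 14.03 hr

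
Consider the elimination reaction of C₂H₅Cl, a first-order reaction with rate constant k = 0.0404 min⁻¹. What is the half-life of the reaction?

17.16 min

Step 1: For a first-order reaction, t₁/₂ = ln(2)/k
Step 2: t₁/₂ = ln(2)/0.0404
Step 3: t₁/₂ = 0.6931/0.0404 = 17.16 min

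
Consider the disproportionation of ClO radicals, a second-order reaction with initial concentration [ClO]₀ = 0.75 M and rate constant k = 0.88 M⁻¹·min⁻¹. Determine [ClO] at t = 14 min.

0.07324 M

Step 1: For a second-order reaction: 1/[ClO] = 1/[ClO]₀ + kt
Step 2: 1/[ClO] = 1/0.75 + 0.88 × 14
Step 3: 1/[ClO] = 1.333 + 12.32 = 13.65
Step 4: [ClO] = 1/13.65 = 0.07324 M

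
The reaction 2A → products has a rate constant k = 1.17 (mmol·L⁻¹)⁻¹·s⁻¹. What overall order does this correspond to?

second order (2)

Step 1: The units of k for an nth-order reaction are (concentration)^(1-n)·(time)⁻¹.
Step 2: Here k has units (mmol·L⁻¹)⁻¹·s⁻¹, so the concentration exponent is -1.
Step 3: 1 - n = -1 ⇒ n = 2. The reaction is second order.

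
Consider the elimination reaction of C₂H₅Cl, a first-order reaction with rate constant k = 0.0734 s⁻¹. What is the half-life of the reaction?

9.443 s

Step 1: For a first-order reaction, t₁/₂ = ln(2)/k
Step 2: t₁/₂ = ln(2)/0.0734
Step 3: t₁/₂ = 0.6931/0.0734 = 9.443 s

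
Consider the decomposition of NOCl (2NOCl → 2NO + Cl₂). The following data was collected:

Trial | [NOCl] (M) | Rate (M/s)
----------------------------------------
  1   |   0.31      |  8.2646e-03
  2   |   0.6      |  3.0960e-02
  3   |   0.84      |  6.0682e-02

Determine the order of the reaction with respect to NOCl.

second order (2)

Step 1: Compare trials to find order n where rate₂/rate₁ = ([NOCl]₂/[NOCl]₁)^n
Step 2: rate₂/rate₁ = 3.0960e-02/8.2646e-03 = 3.746
Step 3: [NOCl]₂/[NOCl]₁ = 0.6/0.31 = 1.935
Step 4: n = ln(3.746)/ln(1.935) = 2.00 ≈ 2
Step 5: The reaction is second order in NOCl.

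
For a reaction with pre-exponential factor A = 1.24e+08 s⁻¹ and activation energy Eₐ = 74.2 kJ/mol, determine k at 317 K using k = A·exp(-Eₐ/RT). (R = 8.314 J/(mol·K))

7.35e-05 s⁻¹

Step 1: Use the Arrhenius equation: k = A × exp(-Eₐ/RT)
Step 2: Convert Eₐ to J/mol: 74.2 kJ/mol = 74200 J/mol
Step 3: Calculate the exponent: -Eₐ/(RT) = -74200/(8.314 × 317) = -28.15364
Step 4: k = 1.24e+08 × exp(-28.15364)
Step 5: k = 1.24e+08 × 5.92966e-13 = 7.3528e-05 s⁻¹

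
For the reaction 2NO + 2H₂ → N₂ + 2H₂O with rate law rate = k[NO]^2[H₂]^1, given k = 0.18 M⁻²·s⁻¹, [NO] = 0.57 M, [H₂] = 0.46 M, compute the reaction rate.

0.0269 M/s

Step 1: The rate law is rate = k[NO]^2[H₂]^1
Step 2: Substitute: rate = 0.18 × (0.57)^2 × (0.46)^1
Step 3: rate = 0.18 × 0.3249 × 0.46 = 0.0269017 M/s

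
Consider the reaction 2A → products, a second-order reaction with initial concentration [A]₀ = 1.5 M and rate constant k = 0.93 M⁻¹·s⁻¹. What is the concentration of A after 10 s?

0.1003 M

Step 1: For a second-order reaction: 1/[A] = 1/[A]₀ + kt
Step 2: 1/[A] = 1/1.5 + 0.93 × 10
Step 3: 1/[A] = 0.6667 + 9.3 = 9.967
Step 4: [A] = 1/9.967 = 0.1003 M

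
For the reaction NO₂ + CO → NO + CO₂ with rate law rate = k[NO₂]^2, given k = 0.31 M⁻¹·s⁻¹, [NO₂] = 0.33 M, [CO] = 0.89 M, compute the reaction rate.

0.03376 M/s

Step 1: The rate law is rate = k[NO₂]^2
Step 2: Note that the rate does not depend on [CO] (zero order in CO).
Step 3: rate = 0.31 × (0.33)^2 = 0.033759 M/s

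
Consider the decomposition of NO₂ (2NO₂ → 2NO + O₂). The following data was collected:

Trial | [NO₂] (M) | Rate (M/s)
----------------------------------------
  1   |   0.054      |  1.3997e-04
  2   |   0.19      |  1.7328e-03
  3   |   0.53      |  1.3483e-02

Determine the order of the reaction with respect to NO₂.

second order (2)

Step 1: Compare trials to find order n where rate₂/rate₁ = ([NO₂]₂/[NO₂]₁)^n
Step 2: rate₂/rate₁ = 1.7328e-03/1.3997e-04 = 12.38
Step 3: [NO₂]₂/[NO₂]₁ = 0.19/0.054 = 3.519
Step 4: n = ln(12.38)/ln(3.519) = 2.00 ≈ 2
Step 5: The reaction is second order in NO₂.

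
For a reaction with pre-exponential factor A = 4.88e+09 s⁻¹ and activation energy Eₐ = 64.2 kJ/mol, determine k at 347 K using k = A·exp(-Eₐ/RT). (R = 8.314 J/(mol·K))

1.06e+00 s⁻¹

Step 1: Use the Arrhenius equation: k = A × exp(-Eₐ/RT)
Step 2: Convert Eₐ to J/mol: 64.2 kJ/mol = 64200 J/mol
Step 3: Calculate the exponent: -Eₐ/(RT) = -64200/(8.314 × 347) = -22.25336
Step 4: k = 4.88e+09 × exp(-22.25336)
Step 5: k = 4.88e+09 × 2.16515e-10 = 1.0566e+00 s⁻¹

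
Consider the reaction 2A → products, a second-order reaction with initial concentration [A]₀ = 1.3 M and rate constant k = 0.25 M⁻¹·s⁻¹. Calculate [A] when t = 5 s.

0.4952 M

Step 1: For a second-order reaction: 1/[A] = 1/[A]₀ + kt
Step 2: 1/[A] = 1/1.3 + 0.25 × 5
Step 3: 1/[A] = 0.7692 + 1.25 = 2.019
Step 4: [A] = 1/2.019 = 0.4952 M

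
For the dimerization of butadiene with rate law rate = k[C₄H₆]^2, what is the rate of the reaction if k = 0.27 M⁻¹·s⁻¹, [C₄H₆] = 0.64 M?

0.1106 M/s

Step 1: Identify the rate law: rate = k[C₄H₆]^2
Step 2: Substitute values: rate = 0.27 × (0.64)^2
Step 3: Calculate: rate = 0.27 × 0.4096 = 0.110592 M/s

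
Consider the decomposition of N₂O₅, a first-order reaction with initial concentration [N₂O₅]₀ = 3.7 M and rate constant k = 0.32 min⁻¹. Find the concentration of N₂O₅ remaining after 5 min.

0.747 M

Step 1: For a first-order reaction: [N₂O₅] = [N₂O₅]₀ × e^(-kt)
Step 2: [N₂O₅] = 3.7 × e^(-0.32 × 5)
Step 3: [N₂O₅] = 3.7 × e^(-1.6)
Step 4: [N₂O₅] = 3.7 × 0.201897 = 0.747 M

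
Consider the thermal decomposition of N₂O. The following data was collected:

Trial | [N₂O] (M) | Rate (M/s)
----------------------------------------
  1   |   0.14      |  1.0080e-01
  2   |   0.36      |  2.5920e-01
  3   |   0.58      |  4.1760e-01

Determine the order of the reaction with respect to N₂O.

first order (1)

Step 1: Compare trials to find order n where rate₂/rate₁ = ([N₂O]₂/[N₂O]₁)^n
Step 2: rate₂/rate₁ = 2.5920e-01/1.0080e-01 = 2.571
Step 3: [N₂O]₂/[N₂O]₁ = 0.36/0.14 = 2.571
Step 4: n = ln(2.571)/ln(2.571) = 1.00 ≈ 1
Step 5: The reaction is first order in N₂O.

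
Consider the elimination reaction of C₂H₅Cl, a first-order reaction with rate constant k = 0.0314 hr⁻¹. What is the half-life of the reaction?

22.07 hr

Step 1: For a first-order reaction, t₁/₂ = ln(2)/k
Step 2: t₁/₂ = ln(2)/0.0314
Step 3: t₁/₂ = 0.6931/0.0314 = 22.07 hr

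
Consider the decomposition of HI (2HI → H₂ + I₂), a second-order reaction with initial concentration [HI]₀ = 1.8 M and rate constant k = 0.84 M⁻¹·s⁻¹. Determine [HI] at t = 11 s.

0.1021 M

Step 1: For a second-order reaction: 1/[HI] = 1/[HI]₀ + kt
Step 2: 1/[HI] = 1/1.8 + 0.84 × 11
Step 3: 1/[HI] = 0.5556 + 9.24 = 9.796
Step 4: [HI] = 1/9.796 = 0.1021 M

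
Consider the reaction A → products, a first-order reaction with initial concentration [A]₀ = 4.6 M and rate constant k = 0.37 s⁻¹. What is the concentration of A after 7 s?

0.3451 M

Step 1: For a first-order reaction: [A] = [A]₀ × e^(-kt)
Step 2: [A] = 4.6 × e^(-0.37 × 7)
Step 3: [A] = 4.6 × e^(-2.59)
Step 4: [A] = 4.6 × 0.07502 = 0.3451 M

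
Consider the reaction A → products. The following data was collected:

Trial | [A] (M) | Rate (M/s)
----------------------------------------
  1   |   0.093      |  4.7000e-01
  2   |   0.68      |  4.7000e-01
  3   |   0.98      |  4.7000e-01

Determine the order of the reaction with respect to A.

zeroth order (0)

Step 1: Compare trials - when concentration changes, rate stays constant.
Step 2: rate₂/rate₁ = 4.7000e-01/4.7000e-01 = 1
Step 3: [A]₂/[A]₁ = 0.68/0.093 = 7.312
Step 4: Since rate ratio ≈ (conc ratio)^0, the reaction is zeroth order.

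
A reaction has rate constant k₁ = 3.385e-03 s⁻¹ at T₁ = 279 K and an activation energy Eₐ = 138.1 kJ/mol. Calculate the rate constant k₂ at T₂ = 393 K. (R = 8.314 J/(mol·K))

1.071e+05 s⁻¹

Step 1: Use the two-temperature Arrhenius form: ln(k₂/k₁) = -Eₐ/R × (1/T₂ - 1/T₁)
Step 2: Convert Eₐ to J/mol: 138.1 kJ/mol = 138100 J/mol
Step 3: 1/T₂ - 1/T₁ = 1/393 - 1/279 = -1.039700e-03 K⁻¹
Step 4: ln(k₂/k₁) = -138100/8.314 × -1.039700e-03 = 17.26997
Step 5: k₂ = k₁ × exp(17.26997) = 3.385e-03 × 3.16412e+07 = 1.071e+05 s⁻¹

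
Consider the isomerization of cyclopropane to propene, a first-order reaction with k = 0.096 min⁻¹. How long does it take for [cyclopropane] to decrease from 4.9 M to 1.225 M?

14.44 min

Step 1: For first-order: t = ln([cyclopropane]₀/[cyclopropane])/k
Step 2: t = ln(4.9/1.225)/0.096
Step 3: t = ln(4)/0.096
Step 4: t = 1.386/0.096 = 14.44 min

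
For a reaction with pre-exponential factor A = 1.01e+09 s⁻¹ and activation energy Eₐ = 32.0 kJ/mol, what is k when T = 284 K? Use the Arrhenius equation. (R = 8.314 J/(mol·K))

1.31e+03 s⁻¹

Step 1: Use the Arrhenius equation: k = A × exp(-Eₐ/RT)
Step 2: Convert Eₐ to J/mol: 32.0 kJ/mol = 32000 J/mol
Step 3: Calculate the exponent: -Eₐ/(RT) = -32000/(8.314 × 284) = -13.55257
Step 4: k = 1.01e+09 × exp(-13.55257)
Step 5: k = 1.01e+09 × 1.30075e-06 = 1.3138e+03 s⁻¹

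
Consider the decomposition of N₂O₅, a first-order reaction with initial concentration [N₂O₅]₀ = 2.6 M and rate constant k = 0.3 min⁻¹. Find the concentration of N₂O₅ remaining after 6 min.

0.4298 M

Step 1: For a first-order reaction: [N₂O₅] = [N₂O₅]₀ × e^(-kt)
Step 2: [N₂O₅] = 2.6 × e^(-0.3 × 6)
Step 3: [N₂O₅] = 2.6 × e^(-1.8)
Step 4: [N₂O₅] = 2.6 × 0.165299 = 0.4298 M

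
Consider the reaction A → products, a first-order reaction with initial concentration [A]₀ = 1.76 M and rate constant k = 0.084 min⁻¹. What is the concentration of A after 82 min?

0.001795 M

Step 1: For a first-order reaction: [A] = [A]₀ × e^(-kt)
Step 2: [A] = 1.76 × e^(-0.084 × 82)
Step 3: [A] = 1.76 × e^(-6.888)
Step 4: [A] = 1.76 × 0.00101995 = 0.001795 M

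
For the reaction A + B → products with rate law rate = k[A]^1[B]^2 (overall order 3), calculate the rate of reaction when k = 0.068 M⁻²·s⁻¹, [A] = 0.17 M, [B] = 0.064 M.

4.735e-05 M/s

Step 1: The rate law is rate = k[A]^1[B]^2, overall order = 1+2 = 3
Step 2: Substitute values: rate = 0.068 × (0.17)^1 × (0.064)^2
Step 3: rate = 0.068 × 0.17 × 0.004096 = 4.73498e-05 M/s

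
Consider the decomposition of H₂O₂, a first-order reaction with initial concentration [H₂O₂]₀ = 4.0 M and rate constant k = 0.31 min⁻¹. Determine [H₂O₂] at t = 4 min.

1.158 M

Step 1: For a first-order reaction: [H₂O₂] = [H₂O₂]₀ × e^(-kt)
Step 2: [H₂O₂] = 4.0 × e^(-0.31 × 4)
Step 3: [H₂O₂] = 4.0 × e^(-1.24)
Step 4: [H₂O₂] = 4.0 × 0.289384 = 1.158 M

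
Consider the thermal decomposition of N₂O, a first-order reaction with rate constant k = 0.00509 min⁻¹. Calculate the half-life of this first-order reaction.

136.2 min

Step 1: For a first-order reaction, t₁/₂ = ln(2)/k
Step 2: t₁/₂ = ln(2)/0.00509
Step 3: t₁/₂ = 0.6931/0.00509 = 136.2 min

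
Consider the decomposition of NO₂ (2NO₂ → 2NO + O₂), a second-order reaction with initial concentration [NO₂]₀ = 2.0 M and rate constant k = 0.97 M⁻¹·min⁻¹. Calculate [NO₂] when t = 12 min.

0.08237 M

Step 1: For a second-order reaction: 1/[NO₂] = 1/[NO₂]₀ + kt
Step 2: 1/[NO₂] = 1/2.0 + 0.97 × 12
Step 3: 1/[NO₂] = 0.5 + 11.64 = 12.14
Step 4: [NO₂] = 1/12.14 = 0.08237 M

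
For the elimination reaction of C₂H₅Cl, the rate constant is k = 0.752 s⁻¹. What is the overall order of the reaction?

first order (1)

Step 1: The units of k for an nth-order reaction are (concentration)^(1-n)·(time)⁻¹.
Step 2: Here k has units s⁻¹, so the concentration exponent is 0.
Step 3: 1 - n = 0 ⇒ n = 1. The reaction is first order.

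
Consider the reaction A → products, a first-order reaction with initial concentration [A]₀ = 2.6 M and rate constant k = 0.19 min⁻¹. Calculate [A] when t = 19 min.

0.07033 M

Step 1: For a first-order reaction: [A] = [A]₀ × e^(-kt)
Step 2: [A] = 2.6 × e^(-0.19 × 19)
Step 3: [A] = 2.6 × e^(-3.61)
Step 4: [A] = 2.6 × 0.0270518 = 0.07033 M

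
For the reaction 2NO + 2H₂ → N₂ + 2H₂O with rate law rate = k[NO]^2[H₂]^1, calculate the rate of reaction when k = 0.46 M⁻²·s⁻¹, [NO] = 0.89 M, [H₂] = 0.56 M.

0.204 M/s

Step 1: The rate law is rate = k[NO]^2[H₂]^1
Step 2: Substitute: rate = 0.46 × (0.89)^2 × (0.56)^1
Step 3: rate = 0.46 × 0.7921 × 0.56 = 0.204045 M/s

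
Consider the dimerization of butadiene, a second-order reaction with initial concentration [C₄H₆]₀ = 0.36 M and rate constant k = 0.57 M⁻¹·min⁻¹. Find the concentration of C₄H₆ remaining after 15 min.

0.08828 M

Step 1: For a second-order reaction: 1/[C₄H₆] = 1/[C₄H₆]₀ + kt
Step 2: 1/[C₄H₆] = 1/0.36 + 0.57 × 15
Step 3: 1/[C₄H₆] = 2.778 + 8.55 = 11.33
Step 4: [C₄H₆] = 1/11.33 = 0.08828 M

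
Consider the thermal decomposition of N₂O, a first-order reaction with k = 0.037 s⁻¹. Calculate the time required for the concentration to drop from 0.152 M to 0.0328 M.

41.44 s

Step 1: For first-order: t = ln([N₂O]₀/[N₂O])/k
Step 2: t = ln(0.152/0.0328)/0.037
Step 3: t = ln(4.634)/0.037
Step 4: t = 1.533/0.037 = 41.44 s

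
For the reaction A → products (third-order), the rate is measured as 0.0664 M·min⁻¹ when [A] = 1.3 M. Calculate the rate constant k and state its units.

0.03022 M⁻²·min⁻¹

Step 1: rate = k[A]^3, so k = rate / [A]^3.
Step 2: k = 0.0664 / (1.3)^3 = 0.0664 / 2.197.
Step 3: k = 0.03022 M⁻²·min⁻¹.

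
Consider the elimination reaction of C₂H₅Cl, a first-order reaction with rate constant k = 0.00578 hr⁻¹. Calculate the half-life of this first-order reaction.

119.9 hr

Step 1: For a first-order reaction, t₁/₂ = ln(2)/k
Step 2: t₁/₂ = ln(2)/0.00578
Step 3: t₁/₂ = 0.6931/0.00578 = 119.9 hr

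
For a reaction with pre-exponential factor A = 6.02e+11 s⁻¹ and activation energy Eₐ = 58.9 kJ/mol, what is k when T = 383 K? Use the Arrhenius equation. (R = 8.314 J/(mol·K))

5.58e+03 s⁻¹

Step 1: Use the Arrhenius equation: k = A × exp(-Eₐ/RT)
Step 2: Convert Eₐ to J/mol: 58.9 kJ/mol = 58900 J/mol
Step 3: Calculate the exponent: -Eₐ/(RT) = -58900/(8.314 × 383) = -18.49722
Step 4: k = 6.02e+11 × exp(-18.49722)
Step 5: k = 6.02e+11 × 9.26317e-09 = 5.5764e+03 s⁻¹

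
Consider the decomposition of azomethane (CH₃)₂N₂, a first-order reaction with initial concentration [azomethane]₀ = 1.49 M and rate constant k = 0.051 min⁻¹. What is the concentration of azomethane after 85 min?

0.01952 M

Step 1: For a first-order reaction: [azomethane] = [azomethane]₀ × e^(-kt)
Step 2: [azomethane] = 1.49 × e^(-0.051 × 85)
Step 3: [azomethane] = 1.49 × e^(-4.335)
Step 4: [azomethane] = 1.49 × 0.0131019 = 0.01952 M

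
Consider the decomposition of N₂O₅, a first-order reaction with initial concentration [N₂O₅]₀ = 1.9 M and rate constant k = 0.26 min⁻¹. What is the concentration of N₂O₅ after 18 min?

0.01763 M

Step 1: For a first-order reaction: [N₂O₅] = [N₂O₅]₀ × e^(-kt)
Step 2: [N₂O₅] = 1.9 × e^(-0.26 × 18)
Step 3: [N₂O₅] = 1.9 × e^(-4.68)
Step 4: [N₂O₅] = 1.9 × 0.00927901 = 0.01763 M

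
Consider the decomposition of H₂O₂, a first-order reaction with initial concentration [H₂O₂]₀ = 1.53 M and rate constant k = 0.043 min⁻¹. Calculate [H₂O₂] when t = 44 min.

0.2307 M

Step 1: For a first-order reaction: [H₂O₂] = [H₂O₂]₀ × e^(-kt)
Step 2: [H₂O₂] = 1.53 × e^(-0.043 × 44)
Step 3: [H₂O₂] = 1.53 × e^(-1.892)
Step 4: [H₂O₂] = 1.53 × 0.15077 = 0.2307 M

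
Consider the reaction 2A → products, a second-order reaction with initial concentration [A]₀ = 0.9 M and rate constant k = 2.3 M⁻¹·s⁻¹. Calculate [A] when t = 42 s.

0.01023 M

Step 1: For a second-order reaction: 1/[A] = 1/[A]₀ + kt
Step 2: 1/[A] = 1/0.9 + 2.3 × 42
Step 3: 1/[A] = 1.111 + 96.6 = 97.71
Step 4: [A] = 1/97.71 = 0.01023 M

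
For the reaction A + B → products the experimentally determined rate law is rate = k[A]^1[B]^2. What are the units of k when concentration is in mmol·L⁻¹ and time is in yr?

(mmol·L⁻¹)⁻²·yr⁻¹

Step 1: Overall order = 1 + 2 = 3.
Step 2: rate has units mmol·L⁻¹·yr⁻¹; [A]^1[B]^2 has units (mmol·L⁻¹)^3.
Step 3: k = rate/([A]^1[B]^2), so units of k = (mmol·L⁻¹)^(1-3)·yr⁻¹ = (mmol·L⁻¹)⁻²·yr⁻¹.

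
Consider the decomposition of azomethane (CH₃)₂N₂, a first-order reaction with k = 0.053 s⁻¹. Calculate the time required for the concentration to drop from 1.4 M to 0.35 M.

26.16 s

Step 1: For first-order: t = ln([azomethane]₀/[azomethane])/k
Step 2: t = ln(1.4/0.35)/0.053
Step 3: t = ln(4)/0.053
Step 4: t = 1.386/0.053 = 26.16 s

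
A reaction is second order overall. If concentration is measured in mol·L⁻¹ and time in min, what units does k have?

(mol·L⁻¹)⁻¹·min⁻¹

Step 1: For overall order n, rate = k × (concentration)^n.
Step 2: Rate has units mol·L⁻¹·min⁻¹; concentration term has units (mol·L⁻¹)^2.
Step 3: k = rate / (concentration)^n, so units of k = (mol·L⁻¹)^(1-2)·min⁻¹ = (mol·L⁻¹)⁻¹·min⁻¹.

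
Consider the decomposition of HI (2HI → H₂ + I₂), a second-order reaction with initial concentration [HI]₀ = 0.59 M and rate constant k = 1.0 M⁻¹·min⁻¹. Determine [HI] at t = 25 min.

0.03746 M

Step 1: For a second-order reaction: 1/[HI] = 1/[HI]₀ + kt
Step 2: 1/[HI] = 1/0.59 + 1.0 × 25
Step 3: 1/[HI] = 1.695 + 25 = 26.69
Step 4: [HI] = 1/26.69 = 0.03746 M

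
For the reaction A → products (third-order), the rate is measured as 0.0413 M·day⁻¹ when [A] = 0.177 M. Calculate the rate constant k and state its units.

7.448 M⁻²·day⁻¹

Step 1: rate = k[A]^3, so k = rate / [A]^3.
Step 2: k = 0.0413 / (0.177)^3 = 0.0413 / 0.005545.
Step 3: k = 7.448 M⁻²·day⁻¹.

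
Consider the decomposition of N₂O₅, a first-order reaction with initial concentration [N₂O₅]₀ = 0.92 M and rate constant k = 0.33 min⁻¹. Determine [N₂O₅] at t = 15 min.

0.006517 M

Step 1: For a first-order reaction: [N₂O₅] = [N₂O₅]₀ × e^(-kt)
Step 2: [N₂O₅] = 0.92 × e^(-0.33 × 15)
Step 3: [N₂O₅] = 0.92 × e^(-4.95)
Step 4: [N₂O₅] = 0.92 × 0.00708341 = 0.006517 M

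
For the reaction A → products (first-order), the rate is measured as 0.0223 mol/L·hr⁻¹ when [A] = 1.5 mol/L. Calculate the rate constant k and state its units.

0.01487 hr⁻¹

Step 1: rate = k[A]^1, so k = rate / [A]^1.
Step 2: k = 0.0223 / (1.5)^1 = 0.0223 / 1.5.
Step 3: k = 0.01487 hr⁻¹.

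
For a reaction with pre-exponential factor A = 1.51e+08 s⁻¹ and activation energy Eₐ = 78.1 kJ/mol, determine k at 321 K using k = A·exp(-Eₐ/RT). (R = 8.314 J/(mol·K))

2.95e-05 s⁻¹

Step 1: Use the Arrhenius equation: k = A × exp(-Eₐ/RT)
Step 2: Convert Eₐ to J/mol: 78.1 kJ/mol = 78100 J/mol
Step 3: Calculate the exponent: -Eₐ/(RT) = -78100/(8.314 × 321) = -29.26415
Step 4: k = 1.51e+08 × exp(-29.26415)
Step 5: k = 1.51e+08 × 1.95317e-13 = 2.9493e-05 s⁻¹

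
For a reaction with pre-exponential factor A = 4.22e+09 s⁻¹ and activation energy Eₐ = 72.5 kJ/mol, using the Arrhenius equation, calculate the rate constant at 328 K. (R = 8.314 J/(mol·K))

1.20e-02 s⁻¹

Step 1: Use the Arrhenius equation: k = A × exp(-Eₐ/RT)
Step 2: Convert Eₐ to J/mol: 72.5 kJ/mol = 72500 J/mol
Step 3: Calculate the exponent: -Eₐ/(RT) = -72500/(8.314 × 328) = -26.58607
Step 4: k = 4.22e+09 × exp(-26.58607)
Step 5: k = 4.22e+09 × 2.84326e-12 = 1.1999e-02 s⁻¹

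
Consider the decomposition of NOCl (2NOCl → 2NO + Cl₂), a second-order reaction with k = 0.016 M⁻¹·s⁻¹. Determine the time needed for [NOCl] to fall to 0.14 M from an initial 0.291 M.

231.7 s

Step 1: For second-order: t = (1/[NOCl] - 1/[NOCl]₀)/k
Step 2: t = (1/0.14 - 1/0.291)/0.016
Step 3: t = (7.143 - 3.436)/0.016
Step 4: t = 3.706/0.016 = 231.7 s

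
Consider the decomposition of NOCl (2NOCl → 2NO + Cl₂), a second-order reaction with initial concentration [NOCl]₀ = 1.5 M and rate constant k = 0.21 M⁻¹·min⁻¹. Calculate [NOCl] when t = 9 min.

0.3911 M

Step 1: For a second-order reaction: 1/[NOCl] = 1/[NOCl]₀ + kt
Step 2: 1/[NOCl] = 1/1.5 + 0.21 × 9
Step 3: 1/[NOCl] = 0.6667 + 1.89 = 2.557
Step 4: [NOCl] = 1/2.557 = 0.3911 M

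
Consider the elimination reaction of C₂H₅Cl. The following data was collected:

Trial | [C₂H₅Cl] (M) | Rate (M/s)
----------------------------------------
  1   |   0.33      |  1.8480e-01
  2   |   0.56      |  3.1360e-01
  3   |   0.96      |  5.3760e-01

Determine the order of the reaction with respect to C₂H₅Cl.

first order (1)

Step 1: Compare trials to find order n where rate₂/rate₁ = ([C₂H₅Cl]₂/[C₂H₅Cl]₁)^n
Step 2: rate₂/rate₁ = 3.1360e-01/1.8480e-01 = 1.697
Step 3: [C₂H₅Cl]₂/[C₂H₅Cl]₁ = 0.56/0.33 = 1.697
Step 4: n = ln(1.697)/ln(1.697) = 1.00 ≈ 1
Step 5: The reaction is first order in C₂H₅Cl.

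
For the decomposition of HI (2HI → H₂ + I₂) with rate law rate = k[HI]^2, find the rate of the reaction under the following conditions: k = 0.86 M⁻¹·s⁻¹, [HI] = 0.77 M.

0.5099 M/s

Step 1: Identify the rate law: rate = k[HI]^2
Step 2: Substitute values: rate = 0.86 × (0.77)^2
Step 3: Calculate: rate = 0.86 × 0.5929 = 0.509894 M/s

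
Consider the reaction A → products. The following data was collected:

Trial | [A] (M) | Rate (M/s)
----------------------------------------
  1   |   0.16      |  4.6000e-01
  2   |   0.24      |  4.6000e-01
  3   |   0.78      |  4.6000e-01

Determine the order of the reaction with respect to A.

zeroth order (0)

Step 1: Compare trials - when concentration changes, rate stays constant.
Step 2: rate₂/rate₁ = 4.6000e-01/4.6000e-01 = 1
Step 3: [A]₂/[A]₁ = 0.24/0.16 = 1.5
Step 4: Since rate ratio ≈ (conc ratio)^0, the reaction is zeroth order.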